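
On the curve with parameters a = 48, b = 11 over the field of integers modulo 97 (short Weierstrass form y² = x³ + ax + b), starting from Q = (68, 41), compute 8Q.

Double-and-add on 8 = (1000)₂. Start with Q = (68, 41) for the leading 1-bit.
double: tangent at (68, 41): λ = (3·68² + 48)/(2·41) ≡ 49/82. 82⁻¹ ≡ 84 (mod 97), so λ ≡ 49·84 ≡ 42.
  x = λ² - 68 - 68 = 1764 - 136 ≡ 76; y = λ·(68 - 76) - 41 ≡ 11. → (76, 11)
double: tangent at (76, 11): λ = (3·76² + 48)/(2·11) ≡ 13/22. 22⁻¹ ≡ 75 (mod 97) since 22·75 = 1650 ≡ 1, so λ ≡ 13·75 ≡ 5.
  x = λ² - 76 - 76 = 25 - 152 ≡ 67; y = λ·(76 - 67) - 11 ≡ 34. → (67, 34)
double: tangent at (67, 34): λ = (3·67² + 48)/(2·34) ≡ 32/68. 68⁻¹ ≡ 10 (mod 97) since 68·10 = 680 ≡ 1, so λ ≡ 32·10 ≡ 29.
  x = λ² - 67 - 67 = 841 - 134 ≡ 28; y = λ·(67 - 28) - 34 ≡ 30. → (28, 30)

(28, 30)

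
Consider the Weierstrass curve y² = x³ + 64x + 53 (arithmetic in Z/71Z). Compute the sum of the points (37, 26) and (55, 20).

(58, 52)

(37, 26) + (55, 20). λ = (20 - 26)/(55 - 37) ≡ 65/18 mod 71. 18⁻¹ ≡ 4 (mod 71) since 18·4 = 72 ≡ 1, so λ ≡ 47.
  x = λ² - 37 - 55 = 2209 - 92 ≡ 58; y = λ·(37 - 58) - 26 ≡ 52. → (58, 52)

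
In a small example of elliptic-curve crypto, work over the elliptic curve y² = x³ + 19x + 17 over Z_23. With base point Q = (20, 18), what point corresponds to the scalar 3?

(13, 0)

Repeated addition: build up to 3Q.
2Q: tangent at (20, 18): λ = (3·20² + 19)/(2·18) ≡ 0/13. 13⁻¹ ≡ 16 (mod 23) since 13·16 = 208 ≡ 1, so λ ≡ 0·16 ≡ 0.
  x = λ² - 20 - 20 = 0 - 40 ≡ 6; y = λ·(20 - 6) - 18 ≡ 5. → (6, 5)
3Q: (6, 5) + (20, 18). λ = (18 - 5)/(20 - 6) ≡ 13/14 mod 23. 14⁻¹ ≡ 5 (mod 23), so λ ≡ 19.
  x = λ² - 6 - 20 = 361 - 26 ≡ 13; y = λ·(6 - 13) - 5 ≡ 0. → (13, 0)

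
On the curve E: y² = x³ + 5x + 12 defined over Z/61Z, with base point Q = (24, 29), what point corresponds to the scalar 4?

(27, 26)

Repeated addition: build up to 4Q.
2Q: tangent at (24, 29): λ = (3·24² + 5)/(2·29) ≡ 25/58. 58⁻¹ ≡ 20 (mod 61) since 58·20 = 1160 ≡ 1, so λ ≡ 25·20 ≡ 12.
  x = λ² - 24 - 24 = 144 - 48 ≡ 35; y = λ·(24 - 35) - 29 ≡ 22. → (35, 22)
3Q: (35, 22) + (24, 29). λ = (29 - 22)/(24 - 35) ≡ 7/50 mod 61. 50⁻¹ ≡ 11 (mod 61), so λ ≡ 16.
  x = λ² - 35 - 24 = 256 - 59 ≡ 14; y = λ·(35 - 14) - 22 ≡ 9. → (14, 9)
4Q: (14, 9) + (24, 29). λ = (29 - 9)/(24 - 14) ≡ 20/10 mod 61. 10⁻¹ ≡ 55 (mod 61), so λ ≡ 2.
  x = λ² - 14 - 24 = 4 - 38 ≡ 27; y = λ·(14 - 27) - 9 ≡ 26. → (27, 26)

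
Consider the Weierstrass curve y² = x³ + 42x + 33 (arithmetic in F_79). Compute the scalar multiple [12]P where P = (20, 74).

Repeated addition: build up to 12P.
2P: tangent at (20, 74): λ = (3·20² + 42)/(2·74) ≡ 57/69. 69⁻¹ ≡ 71 (mod 79), so λ ≡ 57·71 ≡ 18.
  x = λ² - 20 - 20 = 324 - 40 ≡ 47; y = λ·(20 - 47) - 74 ≡ 72. → (47, 72)
3P: (47, 72) + (20, 74). λ = (74 - 72)/(20 - 47) ≡ 2/52 mod 79. 52⁻¹ ≡ 38 (mod 79) since 52·38 = 1976 ≡ 1, so λ ≡ 76.
  x = λ² - 47 - 20 = 5776 - 67 ≡ 21; y = λ·(47 - 21) - 72 ≡ 8. → (21, 8)
4P: (21, 8) + (20, 74). λ = (74 - 8)/(20 - 21) ≡ 66/78 mod 79. 78⁻¹ ≡ 78 (mod 79), so λ ≡ 13.
  x = λ² - 21 - 20 = 169 - 41 ≡ 49; y = λ·(21 - 49) - 8 ≡ 23. → (49, 23)
5P: (49, 23) + (20, 74). λ = (74 - 23)/(20 - 49) ≡ 51/50 mod 79. 50⁻¹ ≡ 49 (mod 79) since 50·49 = 2450 ≡ 1, so λ ≡ 50.
  x = λ² - 49 - 20 = 2500 - 69 ≡ 61; y = λ·(49 - 61) - 23 ≡ 9. → (61, 9)
6P: (61, 9) + (20, 74). λ = (74 - 9)/(20 - 61) ≡ 65/38 mod 79. 38⁻¹ ≡ 52 (mod 79), so λ ≡ 62.
  x = λ² - 61 - 20 = 3844 - 81 ≡ 50; y = λ·(61 - 50) - 9 ≡ 41. → (50, 41)
7P: (50, 41) + (20, 74). λ = (74 - 41)/(20 - 50) ≡ 33/49 mod 79. 49⁻¹ ≡ 50 (mod 79) since 49·50 = 2450 ≡ 1, so λ ≡ 70.
  x = λ² - 50 - 20 = 4900 - 70 ≡ 11; y = λ·(50 - 11) - 41 ≡ 3. → (11, 3)
8P: (11, 3) + (20, 74). λ = (74 - 3)/(20 - 11) ≡ 71/9 mod 79. 9⁻¹ ≡ 44 (mod 79), so λ ≡ 43.
  x = λ² - 11 - 20 = 1849 - 31 ≡ 1; y = λ·(11 - 1) - 3 ≡ 32. → (1, 32)
9P: (1, 32) + (20, 74). λ = (74 - 32)/(20 - 1) ≡ 42/19 mod 79. 19⁻¹ ≡ 25 (mod 79) since 19·25 = 475 ≡ 1, so λ ≡ 23.
  x = λ² - 1 - 20 = 529 - 21 ≡ 34; y = λ·(1 - 34) - 32 ≡ 78. → (34, 78)
10P: (34, 78) + (20, 74). λ = (74 - 78)/(20 - 34) ≡ 75/65 mod 79. 65⁻¹ ≡ 62 (mod 79) since 65·62 = 4030 ≡ 1, so λ ≡ 68.
  x = λ² - 34 - 20 = 4624 - 54 ≡ 67; y = λ·(34 - 67) - 78 ≡ 48. → (67, 48)
11P: (67, 48) + (20, 74). λ = (74 - 48)/(20 - 67) ≡ 26/32 mod 79. 32⁻¹ ≡ 42 (mod 79), so λ ≡ 65.
  x = λ² - 67 - 20 = 4225 - 87 ≡ 30; y = λ·(67 - 30) - 48 ≡ 66. → (30, 66)
12P: (30, 66) + (20, 74). λ = (74 - 66)/(20 - 30) ≡ 8/69 mod 79. 69⁻¹ ≡ 71 (mod 79) since 69·71 = 4899 ≡ 1, so λ ≡ 15.
  x = λ² - 30 - 20 = 225 - 50 ≡ 17; y = λ·(30 - 17) - 66 ≡ 50. → (17, 50)

(17, 50)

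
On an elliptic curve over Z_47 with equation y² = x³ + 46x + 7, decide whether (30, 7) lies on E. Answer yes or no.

y² = 7² ≡ 2; x³ + 46x + 7 = 28387 ≡ 46 (mod 47). 2 ≠ 46.

no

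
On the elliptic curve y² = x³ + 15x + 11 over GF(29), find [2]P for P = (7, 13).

(2, 7)

tangent at (7, 13): λ = (3·7² + 15)/(2·13) ≡ 17/26. 26⁻¹ ≡ 19 (mod 29) since 26·19 = 494 ≡ 1, so λ ≡ 17·19 ≡ 4.
  x = λ² - 7 - 7 = 16 - 14 ≡ 2; y = λ·(7 - 2) - 13 ≡ 7. → (2, 7)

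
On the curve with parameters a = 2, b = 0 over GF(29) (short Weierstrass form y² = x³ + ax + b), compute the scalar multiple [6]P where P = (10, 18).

Double-and-add on 6 = (110)₂. Start with P = (10, 18) for the leading 1-bit.
double: tangent at (10, 18): λ = (3·10² + 2)/(2·18) ≡ 12/7. 7⁻¹ ≡ 25 (mod 29) since 7·25 = 175 ≡ 1, so λ ≡ 12·25 ≡ 10.
  x = λ² - 10 - 10 = 100 - 20 ≡ 22; y = λ·(10 - 22) - 18 ≡ 7. → (22, 7)
add P: (22, 7) + (10, 18). λ = (18 - 7)/(10 - 22) ≡ 11/17 mod 29. 17⁻¹ ≡ 12 (mod 29) since 17·12 = 204 ≡ 1, so λ ≡ 16.
  x = λ² - 22 - 10 = 256 - 32 ≡ 21; y = λ·(22 - 21) - 7 ≡ 9. → (21, 9)
double: tangent at (21, 9): λ = (3·21² + 2)/(2·9) ≡ 20/18. 18⁻¹ ≡ 21 (mod 29), so λ ≡ 20·21 ≡ 14.
  x = λ² - 21 - 21 = 196 - 42 ≡ 9; y = λ·(21 - 9) - 9 ≡ 14. → (9, 14)

(9, 14)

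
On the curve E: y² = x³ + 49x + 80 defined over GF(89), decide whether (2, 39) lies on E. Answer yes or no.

yes

y² = 39² ≡ 8; x³ + 49x + 80 = 186 ≡ 8 (mod 89). 8 = 8.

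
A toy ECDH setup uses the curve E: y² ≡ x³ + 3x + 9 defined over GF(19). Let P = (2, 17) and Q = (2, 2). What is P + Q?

The two points share x = 2 and their y-coordinates satisfy 17 + 2 ≡ 0 (mod 19), so they are inverses. Their sum is the point at infinity.

O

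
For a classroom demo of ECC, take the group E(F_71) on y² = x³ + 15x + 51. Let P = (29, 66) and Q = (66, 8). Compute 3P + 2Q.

(7, 12)

First 3P:
Repeated addition: build up to 3P.
2P: tangent at (29, 66): λ = (3·29² + 15)/(2·66) ≡ 53/61. 61⁻¹ ≡ 7 (mod 71), so λ ≡ 53·7 ≡ 16.
  x = λ² - 29 - 29 = 256 - 58 ≡ 56; y = λ·(29 - 56) - 66 ≡ 70. → (56, 70)
3P: (56, 70) + (29, 66). λ = (66 - 70)/(29 - 56) ≡ 67/44 mod 71. 44⁻¹ ≡ 21 (mod 71), so λ ≡ 58.
  x = λ² - 56 - 29 = 3364 - 85 ≡ 13; y = λ·(56 - 13) - 70 ≡ 10. → (13, 10)
3P = (13, 10).
Next 2Q:
Repeated addition: build up to 2Q.
2Q: tangent at (66, 8): λ = (3·66² + 15)/(2·8) ≡ 19/16. 16⁻¹ ≡ 40 (mod 71) since 16·40 = 640 ≡ 1, so λ ≡ 19·40 ≡ 50.
  x = λ² - 66 - 66 = 2500 - 132 ≡ 25; y = λ·(66 - 25) - 8 ≡ 54. → (25, 54)
2Q = (25, 54).
Finally 3P + 2Q:
(13, 10) + (25, 54). λ = (54 - 10)/(25 - 13) ≡ 44/12 mod 71. 12⁻¹ ≡ 6 (mod 71) since 12·6 = 72 ≡ 1, so λ ≡ 51.
  x = λ² - 13 - 25 = 2601 - 38 ≡ 7; y = λ·(13 - 7) - 10 ≡ 12. → (7, 12)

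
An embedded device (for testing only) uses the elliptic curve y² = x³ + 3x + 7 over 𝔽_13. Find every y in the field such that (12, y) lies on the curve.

4, 9

x³ + 3x + 7 = 1771 ≡ 3 (mod 13).
Square roots of 3 mod 13: 4 and 9 (since 4² = 16 ≡ 3).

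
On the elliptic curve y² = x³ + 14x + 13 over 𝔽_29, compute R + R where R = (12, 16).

(12, 13)

tangent at (12, 16): λ = (3·12² + 14)/(2·16) ≡ 11/3. 3⁻¹ ≡ 10 (mod 29), so λ ≡ 11·10 ≡ 23.
  x = λ² - 12 - 12 = 529 - 24 ≡ 12; y = λ·(12 - 12) - 16 ≡ 13. → (12, 13)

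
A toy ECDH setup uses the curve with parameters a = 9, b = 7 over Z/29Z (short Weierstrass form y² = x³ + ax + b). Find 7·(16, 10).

(6, 4)

Write Q = (16, 10).
Repeated addition: build up to 7Q.
2Q: tangent at (16, 10): λ = (3·16² + 9)/(2·10) ≡ 23/20. 20⁻¹ ≡ 16 (mod 29), so λ ≡ 23·16 ≡ 20.
  x = λ² - 16 - 16 = 400 - 32 ≡ 20; y = λ·(16 - 20) - 10 ≡ 26. → (20, 26)
3Q: (20, 26) + (16, 10). λ = (10 - 26)/(16 - 20) ≡ 13/25 mod 29. 25⁻¹ ≡ 7 (mod 29) since 25·7 = 175 ≡ 1, so λ ≡ 4.
  x = λ² - 20 - 16 = 16 - 36 ≡ 9; y = λ·(20 - 9) - 26 ≡ 18. → (9, 18)
4Q: (9, 18) + (16, 10). λ = (10 - 18)/(16 - 9) ≡ 21/7 mod 29. 7⁻¹ ≡ 25 (mod 29), so λ ≡ 3.
  x = λ² - 9 - 16 = 9 - 25 ≡ 13; y = λ·(9 - 13) - 18 ≡ 28. → (13, 28)
5Q: (13, 28) + (16, 10). λ = (10 - 28)/(16 - 13) ≡ 11/3 mod 29. 3⁻¹ ≡ 10 (mod 29), so λ ≡ 23.
  x = λ² - 13 - 16 = 529 - 29 ≡ 7; y = λ·(13 - 7) - 28 ≡ 23. → (7, 23)
6Q: (7, 23) + (16, 10). λ = (10 - 23)/(16 - 7) ≡ 16/9 mod 29. 9⁻¹ ≡ 13 (mod 29), so λ ≡ 5.
  x = λ² - 7 - 16 = 25 - 23 ≡ 2; y = λ·(7 - 2) - 23 ≡ 2. → (2, 2)
7Q: (2, 2) + (16, 10). λ = (10 - 2)/(16 - 2) ≡ 8/14 mod 29. 14⁻¹ ≡ 27 (mod 29), so λ ≡ 13.
  x = λ² - 2 - 16 = 169 - 18 ≡ 6; y = λ·(2 - 6) - 2 ≡ 4. → (6, 4)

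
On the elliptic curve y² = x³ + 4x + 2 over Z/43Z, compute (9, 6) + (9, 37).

The two points share x = 9 and their y-coordinates satisfy 6 + 37 ≡ 0 (mod 43), so they are inverses. Their sum is ∞.

O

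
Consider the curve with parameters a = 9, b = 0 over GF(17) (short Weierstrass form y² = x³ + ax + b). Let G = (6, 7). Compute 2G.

(13, 11)

tangent at (6, 7): λ = (3·6² + 9)/(2·7) ≡ 15/14. 14⁻¹ ≡ 11 (mod 17) since 14·11 = 154 ≡ 1, so λ ≡ 15·11 ≡ 12.
  x = λ² - 6 - 6 = 144 - 12 ≡ 13; y = λ·(6 - 13) - 7 ≡ 11. → (13, 11)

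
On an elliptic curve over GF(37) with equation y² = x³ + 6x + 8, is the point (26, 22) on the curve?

no

y² = 22² ≡ 3; x³ + 6x + 8 = 17740 ≡ 17 (mod 37). 3 ≠ 17.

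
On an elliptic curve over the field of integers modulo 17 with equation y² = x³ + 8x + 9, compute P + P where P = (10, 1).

(15, 11)

tangent at (10, 1): λ = (3·10² + 8)/(2·1) ≡ 2/2. 2⁻¹ ≡ 9 (mod 17), so λ ≡ 2·9 ≡ 1.
  x = λ² - 10 - 10 = 1 - 20 ≡ 15; y = λ·(10 - 15) - 1 ≡ 11. → (15, 11)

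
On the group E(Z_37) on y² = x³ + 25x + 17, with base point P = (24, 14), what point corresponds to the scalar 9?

Double-and-add on 9 = (1001)₂. Start with P = (24, 14) for the leading 1-bit.
double: tangent at (24, 14): λ = (3·24² + 25)/(2·14) ≡ 14/28. 28⁻¹ ≡ 4 (mod 37), so λ ≡ 14·4 ≡ 19.
  x = λ² - 24 - 24 = 361 - 48 ≡ 17; y = λ·(24 - 17) - 14 ≡ 8. → (17, 8)
double: tangent at (17, 8): λ = (3·17² + 25)/(2·8) ≡ 4/16. 16⁻¹ ≡ 7 (mod 37), so λ ≡ 4·7 ≡ 28.
  x = λ² - 17 - 17 = 784 - 34 ≡ 10; y = λ·(17 - 10) - 8 ≡ 3. → (10, 3)
double: tangent at (10, 3): λ = (3·10² + 25)/(2·3) ≡ 29/6. 6⁻¹ ≡ 31 (mod 37), so λ ≡ 29·31 ≡ 11.
  x = λ² - 10 - 10 = 121 - 20 ≡ 27; y = λ·(10 - 27) - 3 ≡ 32. → (27, 32)
add P: (27, 32) + (24, 14). λ = (14 - 32)/(24 - 27) ≡ 19/34 mod 37. 34⁻¹ ≡ 12 (mod 37), so λ ≡ 6.
  x = λ² - 27 - 24 = 36 - 51 ≡ 22; y = λ·(27 - 22) - 32 ≡ 35. → (22, 35)

(22, 35)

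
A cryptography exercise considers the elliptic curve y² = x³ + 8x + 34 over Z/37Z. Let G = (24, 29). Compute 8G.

Double-and-add on 8 = (1000)₂. Start with G = (24, 29) for the leading 1-bit.
double: tangent at (24, 29): λ = (3·24² + 8)/(2·29) ≡ 34/21. 21⁻¹ ≡ 30 (mod 37), so λ ≡ 34·30 ≡ 21.
  x = λ² - 24 - 24 = 441 - 48 ≡ 23; y = λ·(24 - 23) - 29 ≡ 29. → (23, 29)
double: tangent at (23, 29): λ = (3·23² + 8)/(2·29) ≡ 4/21. 21⁻¹ ≡ 30 (mod 37) since 21·30 = 630 ≡ 1, so λ ≡ 4·30 ≡ 9.
  x = λ² - 23 - 23 = 81 - 46 ≡ 35; y = λ·(23 - 35) - 29 ≡ 11. → (35, 11)
double: tangent at (35, 11): λ = (3·35² + 8)/(2·11) ≡ 20/22. 22⁻¹ ≡ 32 (mod 37), so λ ≡ 20·32 ≡ 11.
  x = λ² - 35 - 35 = 121 - 70 ≡ 14; y = λ·(35 - 14) - 11 ≡ 35. → (14, 35)

(14, 35)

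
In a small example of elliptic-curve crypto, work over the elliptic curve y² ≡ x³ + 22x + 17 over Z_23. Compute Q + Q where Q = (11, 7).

(4, 13)

tangent at (11, 7): λ = (3·11² + 22)/(2·7) ≡ 17/14. 14⁻¹ ≡ 5 (mod 23), so λ ≡ 17·5 ≡ 16.
  x = λ² - 11 - 11 = 256 - 22 ≡ 4; y = λ·(11 - 4) - 7 ≡ 13. → (4, 13)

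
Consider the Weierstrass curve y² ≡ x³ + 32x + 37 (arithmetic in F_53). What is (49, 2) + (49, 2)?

tangent at (49, 2): λ = (3·49² + 32)/(2·2) ≡ 27/4. 4⁻¹ ≡ 40 (mod 53), so λ ≡ 27·40 ≡ 20.
  x = λ² - 49 - 49 = 400 - 98 ≡ 37; y = λ·(49 - 37) - 2 ≡ 26. → (37, 26)

(37, 26)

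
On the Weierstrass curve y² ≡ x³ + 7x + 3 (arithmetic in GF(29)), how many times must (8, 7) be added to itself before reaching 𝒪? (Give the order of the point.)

12

2P: tangent at (8, 7): λ = (3·8² + 7)/(2·7) ≡ 25/14. 14⁻¹ ≡ 27 (mod 29), so λ ≡ 25·27 ≡ 8.
  x = λ² - 8 - 8 = 64 - 16 ≡ 19; y = λ·(8 - 19) - 7 ≡ 21. → (19, 21)
3P: (19, 21) + (8, 7). λ = (7 - 21)/(8 - 19) ≡ 15/18 mod 29. 18⁻¹ ≡ 21 (mod 29) since 18·21 = 378 ≡ 1, so λ ≡ 25.
  x = λ² - 19 - 8 = 625 - 27 ≡ 18; y = λ·(19 - 18) - 21 ≡ 4. → (18, 4)
4P: (18, 4) + (8, 7). λ = (7 - 4)/(8 - 18) ≡ 3/19 mod 29. 19⁻¹ ≡ 26 (mod 29), so λ ≡ 20.
  x = λ² - 18 - 8 = 400 - 26 ≡ 26; y = λ·(18 - 26) - 4 ≡ 10. → (26, 10)
5P: (26, 10) + (8, 7). λ = (7 - 10)/(8 - 26) ≡ 26/11 mod 29. 11⁻¹ ≡ 8 (mod 29), so λ ≡ 5.
  x = λ² - 26 - 8 = 25 - 34 ≡ 20; y = λ·(26 - 20) - 10 ≡ 20. → (20, 20)
6P: (20, 20) + (8, 7). λ = (7 - 20)/(8 - 20) ≡ 16/17 mod 29. 17⁻¹ ≡ 12 (mod 29), so λ ≡ 18.
  x = λ² - 20 - 8 = 324 - 28 ≡ 6; y = λ·(20 - 6) - 20 ≡ 0. → (6, 0)
7P: (6, 0) + (8, 7). λ = (7 - 0)/(8 - 6) ≡ 7/2 mod 29. 2⁻¹ ≡ 15 (mod 29), so λ ≡ 18.
  x = λ² - 6 - 8 = 324 - 14 ≡ 20; y = λ·(6 - 20) - 0 ≡ 9. → (20, 9)
8P: (20, 9) + (8, 7). λ = (7 - 9)/(8 - 20) ≡ 27/17 mod 29. 17⁻¹ ≡ 12 (mod 29) since 17·12 = 204 ≡ 1, so λ ≡ 5.
  x = λ² - 20 - 8 = 25 - 28 ≡ 26; y = λ·(20 - 26) - 9 ≡ 19. → (26, 19)
9P: (26, 19) + (8, 7). λ = (7 - 19)/(8 - 26) ≡ 17/11 mod 29. 11⁻¹ ≡ 8 (mod 29), so λ ≡ 20.
  x = λ² - 26 - 8 = 400 - 34 ≡ 18; y = λ·(26 - 18) - 19 ≡ 25. → (18, 25)
10P: (18, 25) + (8, 7). λ = (7 - 25)/(8 - 18) ≡ 11/19 mod 29. 19⁻¹ ≡ 26 (mod 29), so λ ≡ 25.
  x = λ² - 18 - 8 = 625 - 26 ≡ 19; y = λ·(18 - 19) - 25 ≡ 8. → (19, 8)
11P: (19, 8) + (8, 7). λ = (7 - 8)/(8 - 19) ≡ 28/18 mod 29. 18⁻¹ ≡ 21 (mod 29) since 18·21 = 378 ≡ 1, so λ ≡ 8.
  x = λ² - 19 - 8 = 64 - 27 ≡ 8; y = λ·(19 - 8) - 8 ≡ 22. → (8, 22)
12P: (8, 22) + (8, 7): same x and y₁ ≡ -y₂, so the sum is 𝒪.
12P = 𝒪, so the order is 12.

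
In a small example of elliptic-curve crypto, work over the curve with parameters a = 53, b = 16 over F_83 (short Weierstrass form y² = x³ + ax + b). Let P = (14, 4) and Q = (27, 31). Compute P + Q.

(36, 78)

(14, 4) + (27, 31). λ = (31 - 4)/(27 - 14) ≡ 27/13 mod 83. 13⁻¹ ≡ 32 (mod 83), so λ ≡ 34.
  x = λ² - 14 - 27 = 1156 - 41 ≡ 36; y = λ·(14 - 36) - 4 ≡ 78. → (36, 78)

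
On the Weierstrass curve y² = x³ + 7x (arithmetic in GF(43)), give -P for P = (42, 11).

-(42, 11) = (42, -11 mod 43) = (42, 32).

(42, 32)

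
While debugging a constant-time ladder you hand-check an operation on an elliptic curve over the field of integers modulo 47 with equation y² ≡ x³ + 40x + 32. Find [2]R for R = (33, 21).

(17, 28)

tangent at (33, 21): λ = (3·33² + 40)/(2·21) ≡ 17/42. 42⁻¹ ≡ 28 (mod 47), so λ ≡ 17·28 ≡ 6.
  x = λ² - 33 - 33 = 36 - 66 ≡ 17; y = λ·(33 - 17) - 21 ≡ 28. → (17, 28)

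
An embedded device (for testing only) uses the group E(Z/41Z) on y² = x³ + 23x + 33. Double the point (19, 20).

(4, 36)

tangent at (19, 20): λ = (3·19² + 23)/(2·20) ≡ 40/40. 40⁻¹ ≡ 40 (mod 41) since 40·40 = 1600 ≡ 1, so λ ≡ 40·40 ≡ 1.
  x = λ² - 19 - 19 = 1 - 38 ≡ 4; y = λ·(19 - 4) - 20 ≡ 36. → (4, 36)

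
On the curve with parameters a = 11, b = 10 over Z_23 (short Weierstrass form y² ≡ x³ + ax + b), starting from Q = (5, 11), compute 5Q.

Double-and-add on 5 = (101)₂. Start with Q = (5, 11) for the leading 1-bit.
double: tangent at (5, 11): λ = (3·5² + 11)/(2·11) ≡ 17/22. 22⁻¹ ≡ 22 (mod 23) since 22·22 = 484 ≡ 1, so λ ≡ 17·22 ≡ 6.
  x = λ² - 5 - 5 = 36 - 10 ≡ 3; y = λ·(5 - 3) - 11 ≡ 1. → (3, 1)
double: tangent at (3, 1): λ = (3·3² + 11)/(2·1) ≡ 15/2. 2⁻¹ ≡ 12 (mod 23) since 2·12 = 24 ≡ 1, so λ ≡ 15·12 ≡ 19.
  x = λ² - 3 - 3 = 361 - 6 ≡ 10; y = λ·(3 - 10) - 1 ≡ 4. → (10, 4)
add Q: (10, 4) + (5, 11). λ = (11 - 4)/(5 - 10) ≡ 7/18 mod 23. 18⁻¹ ≡ 9 (mod 23) since 18·9 = 162 ≡ 1, so λ ≡ 17.
  x = λ² - 10 - 5 = 289 - 15 ≡ 21; y = λ·(10 - 21) - 4 ≡ 16. → (21, 16)

(21, 16)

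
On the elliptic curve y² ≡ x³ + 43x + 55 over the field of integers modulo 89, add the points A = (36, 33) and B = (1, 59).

(36, 33) + (1, 59). λ = (59 - 33)/(1 - 36) ≡ 26/54 mod 89. 54⁻¹ ≡ 61 (mod 89), so λ ≡ 73.
  x = λ² - 36 - 1 = 5329 - 37 ≡ 41; y = λ·(36 - 41) - 33 ≡ 47. → (41, 47)

(41, 47)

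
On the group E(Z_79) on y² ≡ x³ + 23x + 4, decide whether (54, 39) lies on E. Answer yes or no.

no

y² = 39² ≡ 20; x³ + 23x + 4 = 158710 ≡ 78 (mod 79). 20 ≠ 78.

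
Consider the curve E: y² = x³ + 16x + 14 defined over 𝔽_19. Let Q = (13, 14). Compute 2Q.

tangent at (13, 14): λ = (3·13² + 16)/(2·14) ≡ 10/9. 9⁻¹ ≡ 17 (mod 19), so λ ≡ 10·17 ≡ 18.
  x = λ² - 13 - 13 = 324 - 26 ≡ 13; y = λ·(13 - 13) - 14 ≡ 5. → (13, 5)

(13, 5)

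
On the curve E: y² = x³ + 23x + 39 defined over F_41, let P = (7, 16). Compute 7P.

Repeated addition: build up to 7P.
2P: tangent at (7, 16): λ = (3·7² + 23)/(2·16) ≡ 6/32. 32⁻¹ ≡ 9 (mod 41), so λ ≡ 6·9 ≡ 13.
  x = λ² - 7 - 7 = 169 - 14 ≡ 32; y = λ·(7 - 32) - 16 ≡ 28. → (32, 28)
3P: (32, 28) + (7, 16). λ = (16 - 28)/(7 - 32) ≡ 29/16 mod 41. 16⁻¹ ≡ 18 (mod 41), so λ ≡ 30.
  x = λ² - 32 - 7 = 900 - 39 ≡ 0; y = λ·(32 - 0) - 28 ≡ 30. → (0, 30)
4P: (0, 30) + (7, 16). λ = (16 - 30)/(7 - 0) ≡ 27/7 mod 41. 7⁻¹ ≡ 6 (mod 41) since 7·6 = 42 ≡ 1, so λ ≡ 39.
  x = λ² - 0 - 7 = 1521 - 7 ≡ 38; y = λ·(0 - 38) - 30 ≡ 5. → (38, 5)
5P: (38, 5) + (7, 16). λ = (16 - 5)/(7 - 38) ≡ 11/10 mod 41. 10⁻¹ ≡ 37 (mod 41) since 10·37 = 370 ≡ 1, so λ ≡ 38.
  x = λ² - 38 - 7 = 1444 - 45 ≡ 5; y = λ·(38 - 5) - 5 ≡ 19. → (5, 19)
6P: (5, 19) + (7, 16). λ = (16 - 19)/(7 - 5) ≡ 38/2 mod 41. 2⁻¹ ≡ 21 (mod 41), so λ ≡ 19.
  x = λ² - 5 - 7 = 361 - 12 ≡ 21; y = λ·(5 - 21) - 19 ≡ 5. → (21, 5)
7P: (21, 5) + (7, 16). λ = (16 - 5)/(7 - 21) ≡ 11/27 mod 41. 27⁻¹ ≡ 38 (mod 41), so λ ≡ 8.
  x = λ² - 21 - 7 = 64 - 28 ≡ 36; y = λ·(21 - 36) - 5 ≡ 39. → (36, 39)

(36, 39)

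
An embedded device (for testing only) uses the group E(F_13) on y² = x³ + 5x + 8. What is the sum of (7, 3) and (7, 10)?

O

The two points share x = 7 and their y-coordinates satisfy 3 + 10 ≡ 0 (mod 13), so they are inverses. Their sum is 𝒪.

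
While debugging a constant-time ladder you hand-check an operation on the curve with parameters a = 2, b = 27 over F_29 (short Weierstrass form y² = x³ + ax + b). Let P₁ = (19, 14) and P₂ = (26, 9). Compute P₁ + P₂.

(19, 14) + (26, 9). λ = (9 - 14)/(26 - 19) ≡ 24/7 mod 29. 7⁻¹ ≡ 25 (mod 29) since 7·25 = 175 ≡ 1, so λ ≡ 20.
  x = λ² - 19 - 26 = 400 - 45 ≡ 7; y = λ·(19 - 7) - 14 ≡ 23. → (7, 23)

(7, 23)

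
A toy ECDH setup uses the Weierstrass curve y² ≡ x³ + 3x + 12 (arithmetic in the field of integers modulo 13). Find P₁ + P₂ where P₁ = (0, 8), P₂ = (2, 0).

(1, 9)

(0, 8) + (2, 0). λ = (0 - 8)/(2 - 0) ≡ 5/2 mod 13. 2⁻¹ ≡ 7 (mod 13) since 2·7 = 14 ≡ 1, so λ ≡ 9.
  x = λ² - 0 - 2 = 81 - 2 ≡ 1; y = λ·(0 - 1) - 8 ≡ 9. → (1, 9)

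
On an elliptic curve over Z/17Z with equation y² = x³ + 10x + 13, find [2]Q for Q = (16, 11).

(4, 10)

tangent at (16, 11): λ = (3·16² + 10)/(2·11) ≡ 13/5. 5⁻¹ ≡ 7 (mod 17), so λ ≡ 13·7 ≡ 6.
  x = λ² - 16 - 16 = 36 - 32 ≡ 4; y = λ·(16 - 4) - 11 ≡ 10. → (4, 10)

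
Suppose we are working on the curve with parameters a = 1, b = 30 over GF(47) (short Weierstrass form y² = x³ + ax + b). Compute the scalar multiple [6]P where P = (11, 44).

(31, 30)

Repeated addition: build up to 6P.
2P: tangent at (11, 44): λ = (3·11² + 1)/(2·44) ≡ 35/41. 41⁻¹ ≡ 39 (mod 47), so λ ≡ 35·39 ≡ 2.
  x = λ² - 11 - 11 = 4 - 22 ≡ 29; y = λ·(11 - 29) - 44 ≡ 14. → (29, 14)
3P: (29, 14) + (11, 44). λ = (44 - 14)/(11 - 29) ≡ 30/29 mod 47. 29⁻¹ ≡ 13 (mod 47) since 29·13 = 377 ≡ 1, so λ ≡ 14.
  x = λ² - 29 - 11 = 196 - 40 ≡ 15; y = λ·(29 - 15) - 14 ≡ 41. → (15, 41)
4P: (15, 41) + (11, 44). λ = (44 - 41)/(11 - 15) ≡ 3/43 mod 47. 43⁻¹ ≡ 35 (mod 47) since 43·35 = 1505 ≡ 1, so λ ≡ 11.
  x = λ² - 15 - 11 = 121 - 26 ≡ 1; y = λ·(15 - 1) - 41 ≡ 19. → (1, 19)
5P: (1, 19) + (11, 44). λ = (44 - 19)/(11 - 1) ≡ 25/10 mod 47. 10⁻¹ ≡ 33 (mod 47) since 10·33 = 330 ≡ 1, so λ ≡ 26.
  x = λ² - 1 - 11 = 676 - 12 ≡ 6; y = λ·(1 - 6) - 19 ≡ 39. → (6, 39)
6P: (6, 39) + (11, 44). λ = (44 - 39)/(11 - 6) ≡ 5/5 mod 47. 5⁻¹ ≡ 19 (mod 47) since 5·19 = 95 ≡ 1, so λ ≡ 1.
  x = λ² - 6 - 11 = 1 - 17 ≡ 31; y = λ·(6 - 31) - 39 ≡ 30. → (31, 30)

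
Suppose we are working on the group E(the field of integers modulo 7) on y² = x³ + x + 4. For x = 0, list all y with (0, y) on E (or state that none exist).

2, 5

x³ + 1x + 4 = 4 ≡ 4 (mod 7).
Square roots of 4 mod 7: 2 and 5 (since 2² = 4 ≡ 4).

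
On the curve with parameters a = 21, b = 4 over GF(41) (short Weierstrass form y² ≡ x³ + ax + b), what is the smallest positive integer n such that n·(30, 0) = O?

2P: (30, 0) + (30, 0): same x and y₁ ≡ -y₂, so the sum is O.
2P = O, so the order is 2.

2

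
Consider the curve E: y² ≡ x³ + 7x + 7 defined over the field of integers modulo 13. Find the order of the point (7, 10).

11

2P: tangent at (7, 10): λ = (3·7² + 7)/(2·10) ≡ 11/7. 7⁻¹ ≡ 2 (mod 13) since 7·2 = 14 ≡ 1, so λ ≡ 11·2 ≡ 9.
  x = λ² - 7 - 7 = 81 - 14 ≡ 2; y = λ·(7 - 2) - 10 ≡ 9. → (2, 9)
3P: (2, 9) + (7, 10). λ = (10 - 9)/(7 - 2) ≡ 1/5 mod 13. 5⁻¹ ≡ 8 (mod 13), so λ ≡ 8.
  x = λ² - 2 - 7 = 64 - 9 ≡ 3; y = λ·(2 - 3) - 9 ≡ 9. → (3, 9)
4P: (3, 9) + (7, 10). λ = (10 - 9)/(7 - 3) ≡ 1/4 mod 13. 4⁻¹ ≡ 10 (mod 13), so λ ≡ 10.
  x = λ² - 3 - 7 = 100 - 10 ≡ 12; y = λ·(3 - 12) - 9 ≡ 5. → (12, 5)
5P: (12, 5) + (7, 10). λ = (10 - 5)/(7 - 12) ≡ 5/8 mod 13. 8⁻¹ ≡ 5 (mod 13) since 8·5 = 40 ≡ 1, so λ ≡ 12.
  x = λ² - 12 - 7 = 144 - 19 ≡ 8; y = λ·(12 - 8) - 5 ≡ 4. → (8, 4)
6P: (8, 4) + (7, 10). λ = (10 - 4)/(7 - 8) ≡ 6/12 mod 13. 12⁻¹ ≡ 12 (mod 13), so λ ≡ 7.
  x = λ² - 8 - 7 = 49 - 15 ≡ 8; y = λ·(8 - 8) - 4 ≡ 9. → (8, 9)
7P: (8, 9) + (7, 10). λ = (10 - 9)/(7 - 8) ≡ 1/12 mod 13. 12⁻¹ ≡ 12 (mod 13) since 12·12 = 144 ≡ 1, so λ ≡ 12.
  x = λ² - 8 - 7 = 144 - 15 ≡ 12; y = λ·(8 - 12) - 9 ≡ 8. → (12, 8)
8P: (12, 8) + (7, 10). λ = (10 - 8)/(7 - 12) ≡ 2/8 mod 13. 8⁻¹ ≡ 5 (mod 13) since 8·5 = 40 ≡ 1, so λ ≡ 10.
  x = λ² - 12 - 7 = 100 - 19 ≡ 3; y = λ·(12 - 3) - 8 ≡ 4. → (3, 4)
9P: (3, 4) + (7, 10). λ = (10 - 4)/(7 - 3) ≡ 6/4 mod 13. 4⁻¹ ≡ 10 (mod 13) since 4·10 = 40 ≡ 1, so λ ≡ 8.
  x = λ² - 3 - 7 = 64 - 10 ≡ 2; y = λ·(3 - 2) - 4 ≡ 4. → (2, 4)
10P: (2, 4) + (7, 10). λ = (10 - 4)/(7 - 2) ≡ 6/5 mod 13. 5⁻¹ ≡ 8 (mod 13) since 5·8 = 40 ≡ 1, so λ ≡ 9.
  x = λ² - 2 - 7 = 81 - 9 ≡ 7; y = λ·(2 - 7) - 4 ≡ 3. → (7, 3)
11P: (7, 3) + (7, 10): same x and y₁ ≡ -y₂, so the sum is O.
11P = O, so the order is 11.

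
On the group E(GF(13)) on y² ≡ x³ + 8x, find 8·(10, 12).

Write P = (10, 12).
Double-and-add on 8 = (1000)₂. Start with P = (10, 12) for the leading 1-bit.
double: tangent at (10, 12): λ = (3·10² + 8)/(2·12) ≡ 9/11. 11⁻¹ ≡ 6 (mod 13), so λ ≡ 9·6 ≡ 2.
  x = λ² - 10 - 10 = 4 - 20 ≡ 10; y = λ·(10 - 10) - 12 ≡ 1. → (10, 1)
double: tangent at (10, 1): λ = (3·10² + 8)/(2·1) ≡ 9/2. 2⁻¹ ≡ 7 (mod 13) since 2·7 = 14 ≡ 1, so λ ≡ 9·7 ≡ 11.
  x = λ² - 10 - 10 = 121 - 20 ≡ 10; y = λ·(10 - 10) - 1 ≡ 12. → (10, 12)
double: tangent at (10, 12): λ = (3·10² + 8)/(2·12) ≡ 9/11. 11⁻¹ ≡ 6 (mod 13) since 11·6 = 66 ≡ 1, so λ ≡ 9·6 ≡ 2.
  x = λ² - 10 - 10 = 4 - 20 ≡ 10; y = λ·(10 - 10) - 12 ≡ 1. → (10, 1)

(10, 1)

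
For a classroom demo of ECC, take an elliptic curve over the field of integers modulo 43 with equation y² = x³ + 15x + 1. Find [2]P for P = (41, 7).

tangent at (41, 7): λ = (3·41² + 15)/(2·7) ≡ 27/14. 14⁻¹ ≡ 40 (mod 43), so λ ≡ 27·40 ≡ 5.
  x = λ² - 41 - 41 = 25 - 82 ≡ 29; y = λ·(41 - 29) - 7 ≡ 10. → (29, 10)

(29, 10)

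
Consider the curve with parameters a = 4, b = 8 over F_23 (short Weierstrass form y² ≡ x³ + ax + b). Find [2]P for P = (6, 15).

(14, 18)

tangent at (6, 15): λ = (3·6² + 4)/(2·15) ≡ 20/7. 7⁻¹ ≡ 10 (mod 23) since 7·10 = 70 ≡ 1, so λ ≡ 20·10 ≡ 16.
  x = λ² - 6 - 6 = 256 - 12 ≡ 14; y = λ·(6 - 14) - 15 ≡ 18. → (14, 18)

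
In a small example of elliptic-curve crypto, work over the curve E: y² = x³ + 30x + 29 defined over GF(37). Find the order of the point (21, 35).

2P: tangent at (21, 35): λ = (3·21² + 30)/(2·35) ≡ 21/33. 33⁻¹ ≡ 9 (mod 37), so λ ≡ 21·9 ≡ 4.
  x = λ² - 21 - 21 = 16 - 42 ≡ 11; y = λ·(21 - 11) - 35 ≡ 5. → (11, 5)
3P: (11, 5) + (21, 35). λ = (35 - 5)/(21 - 11) ≡ 30/10 mod 37. 10⁻¹ ≡ 26 (mod 37) since 10·26 = 260 ≡ 1, so λ ≡ 3.
  x = λ² - 11 - 21 = 9 - 32 ≡ 14; y = λ·(11 - 14) - 5 ≡ 23. → (14, 23)
4P: (14, 23) + (21, 35). λ = (35 - 23)/(21 - 14) ≡ 12/7 mod 37. 7⁻¹ ≡ 16 (mod 37), so λ ≡ 7.
  x = λ² - 14 - 21 = 49 - 35 ≡ 14; y = λ·(14 - 14) - 23 ≡ 14. → (14, 14)
5P: (14, 14) + (21, 35). λ = (35 - 14)/(21 - 14) ≡ 21/7 mod 37. 7⁻¹ ≡ 16 (mod 37), so λ ≡ 3.
  x = λ² - 14 - 21 = 9 - 35 ≡ 11; y = λ·(14 - 11) - 14 ≡ 32. → (11, 32)
6P: (11, 32) + (21, 35). λ = (35 - 32)/(21 - 11) ≡ 3/10 mod 37. 10⁻¹ ≡ 26 (mod 37), so λ ≡ 4.
  x = λ² - 11 - 21 = 16 - 32 ≡ 21; y = λ·(11 - 21) - 32 ≡ 2. → (21, 2)
7P: (21, 2) + (21, 35): same x and y₁ ≡ -y₂, so the sum is 𝒪.
7P = 𝒪, so the order is 7.

7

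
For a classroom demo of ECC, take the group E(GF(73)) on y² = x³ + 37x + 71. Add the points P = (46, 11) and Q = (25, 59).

(40, 17)

(46, 11) + (25, 59). λ = (59 - 11)/(25 - 46) ≡ 48/52 mod 73. 52⁻¹ ≡ 66 (mod 73) since 52·66 = 3432 ≡ 1, so λ ≡ 29.
  x = λ² - 46 - 25 = 841 - 71 ≡ 40; y = λ·(46 - 40) - 11 ≡ 17. → (40, 17)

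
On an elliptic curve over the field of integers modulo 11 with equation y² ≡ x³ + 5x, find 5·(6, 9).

(10, 4)

Write Q = (6, 9).
Repeated addition: build up to 5Q.
2Q: tangent at (6, 9): λ = (3·6² + 5)/(2·9) ≡ 3/7. 7⁻¹ ≡ 8 (mod 11), so λ ≡ 3·8 ≡ 2.
  x = λ² - 6 - 6 = 4 - 12 ≡ 3; y = λ·(6 - 3) - 9 ≡ 8. → (3, 8)
3Q: (3, 8) + (6, 9). λ = (9 - 8)/(6 - 3) ≡ 1/3 mod 11. 3⁻¹ ≡ 4 (mod 11), so λ ≡ 4.
  x = λ² - 3 - 6 = 16 - 9 ≡ 7; y = λ·(3 - 7) - 8 ≡ 9. → (7, 9)
4Q: (7, 9) + (6, 9). λ = (9 - 9)/(6 - 7) ≡ 0/10 mod 11. 10⁻¹ ≡ 10 (mod 11) since 10·10 = 100 ≡ 1, so λ ≡ 0.
  x = λ² - 7 - 6 = 0 - 13 ≡ 9; y = λ·(7 - 9) - 9 ≡ 2. → (9, 2)
5Q: (9, 2) + (6, 9). λ = (9 - 2)/(6 - 9) ≡ 7/8 mod 11. 8⁻¹ ≡ 7 (mod 11) since 8·7 = 56 ≡ 1, so λ ≡ 5.
  x = λ² - 9 - 6 = 25 - 15 ≡ 10; y = λ·(9 - 10) - 2 ≡ 4. → (10, 4)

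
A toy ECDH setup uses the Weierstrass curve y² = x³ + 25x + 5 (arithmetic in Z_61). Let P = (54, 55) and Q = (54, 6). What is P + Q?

The two points share x = 54 and their y-coordinates satisfy 55 + 6 ≡ 0 (mod 61), so they are inverses. Their sum is O.

O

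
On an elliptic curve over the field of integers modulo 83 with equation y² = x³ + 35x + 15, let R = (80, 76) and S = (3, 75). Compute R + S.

(30, 54)

(80, 76) + (3, 75). λ = (75 - 76)/(3 - 80) ≡ 82/6 mod 83. 6⁻¹ ≡ 14 (mod 83), so λ ≡ 69.
  x = λ² - 80 - 3 = 4761 - 83 ≡ 30; y = λ·(80 - 30) - 76 ≡ 54. → (30, 54)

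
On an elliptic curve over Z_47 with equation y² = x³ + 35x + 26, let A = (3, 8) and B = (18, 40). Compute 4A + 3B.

First 4A:
Repeated addition: build up to 4A.
2A: tangent at (3, 8): λ = (3·3² + 35)/(2·8) ≡ 15/16. 16⁻¹ ≡ 3 (mod 47), so λ ≡ 15·3 ≡ 45.
  x = λ² - 3 - 3 = 2025 - 6 ≡ 45; y = λ·(3 - 45) - 8 ≡ 29. → (45, 29)
3A: (45, 29) + (3, 8). λ = (8 - 29)/(3 - 45) ≡ 26/5 mod 47. 5⁻¹ ≡ 19 (mod 47), so λ ≡ 24.
  x = λ² - 45 - 3 = 576 - 48 ≡ 11; y = λ·(45 - 11) - 29 ≡ 35. → (11, 35)
4A: (11, 35) + (3, 8). λ = (8 - 35)/(3 - 11) ≡ 20/39 mod 47. 39⁻¹ ≡ 41 (mod 47) since 39·41 = 1599 ≡ 1, so λ ≡ 21.
  x = λ² - 11 - 3 = 441 - 14 ≡ 4; y = λ·(11 - 4) - 35 ≡ 18. → (4, 18)
4A = (4, 18).
Next 3B:
Repeated addition: build up to 3B.
2B: tangent at (18, 40): λ = (3·18² + 35)/(2·40) ≡ 20/33. 33⁻¹ ≡ 10 (mod 47), so λ ≡ 20·10 ≡ 12.
  x = λ² - 18 - 18 = 144 - 36 ≡ 14; y = λ·(18 - 14) - 40 ≡ 8. → (14, 8)
3B: (14, 8) + (18, 40). λ = (40 - 8)/(18 - 14) ≡ 32/4 mod 47. 4⁻¹ ≡ 12 (mod 47) since 4·12 = 48 ≡ 1, so λ ≡ 8.
  x = λ² - 14 - 18 = 64 - 32 ≡ 32; y = λ·(14 - 32) - 8 ≡ 36. → (32, 36)
3B = (32, 36).
Finally 4A + 3B:
(4, 18) + (32, 36). λ = (36 - 18)/(32 - 4) ≡ 18/28 mod 47. 28⁻¹ ≡ 42 (mod 47) since 28·42 = 1176 ≡ 1, so λ ≡ 4.
  x = λ² - 4 - 32 = 16 - 36 ≡ 27; y = λ·(4 - 27) - 18 ≡ 31. → (27, 31)

(27, 31)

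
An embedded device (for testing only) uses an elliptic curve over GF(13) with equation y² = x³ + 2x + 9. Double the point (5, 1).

tangent at (5, 1): λ = (3·5² + 2)/(2·1) ≡ 12/2. 2⁻¹ ≡ 7 (mod 13), so λ ≡ 12·7 ≡ 6.
  x = λ² - 5 - 5 = 36 - 10 ≡ 0; y = λ·(5 - 0) - 1 ≡ 3. → (0, 3)

(0, 3)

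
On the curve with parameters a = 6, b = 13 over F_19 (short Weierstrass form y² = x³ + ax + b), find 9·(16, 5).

Write Q = (16, 5).
Repeated addition: build up to 9Q.
2Q: tangent at (16, 5): λ = (3·16² + 6)/(2·5) ≡ 14/10. 10⁻¹ ≡ 2 (mod 19) since 10·2 = 20 ≡ 1, so λ ≡ 14·2 ≡ 9.
  x = λ² - 16 - 16 = 81 - 32 ≡ 11; y = λ·(16 - 11) - 5 ≡ 2. → (11, 2)
3Q: (11, 2) + (16, 5). λ = (5 - 2)/(16 - 11) ≡ 3/5 mod 19. 5⁻¹ ≡ 4 (mod 19) since 5·4 = 20 ≡ 1, so λ ≡ 12.
  x = λ² - 11 - 16 = 144 - 27 ≡ 3; y = λ·(11 - 3) - 2 ≡ 18. → (3, 18)
4Q: (3, 18) + (16, 5). λ = (5 - 18)/(16 - 3) ≡ 6/13 mod 19. 13⁻¹ ≡ 3 (mod 19), so λ ≡ 18.
  x = λ² - 3 - 16 = 324 - 19 ≡ 1; y = λ·(3 - 1) - 18 ≡ 18. → (1, 18)
5Q: (1, 18) + (16, 5). λ = (5 - 18)/(16 - 1) ≡ 6/15 mod 19. 15⁻¹ ≡ 14 (mod 19) since 15·14 = 210 ≡ 1, so λ ≡ 8.
  x = λ² - 1 - 16 = 64 - 17 ≡ 9; y = λ·(1 - 9) - 18 ≡ 13. → (9, 13)
6Q: (9, 13) + (16, 5). λ = (5 - 13)/(16 - 9) ≡ 11/7 mod 19. 7⁻¹ ≡ 11 (mod 19), so λ ≡ 7.
  x = λ² - 9 - 16 = 49 - 25 ≡ 5; y = λ·(9 - 5) - 13 ≡ 15. → (5, 15)
7Q: (5, 15) + (16, 5). λ = (5 - 15)/(16 - 5) ≡ 9/11 mod 19. 11⁻¹ ≡ 7 (mod 19), so λ ≡ 6.
  x = λ² - 5 - 16 = 36 - 21 ≡ 15; y = λ·(5 - 15) - 15 ≡ 1. → (15, 1)
8Q: (15, 1) + (16, 5). λ = (5 - 1)/(16 - 15) ≡ 4/1 mod 19. 1⁻¹ ≡ 1 (mod 19) since 1·1 = 1 ≡ 1, so λ ≡ 4.
  x = λ² - 15 - 16 = 16 - 31 ≡ 4; y = λ·(15 - 4) - 1 ≡ 5. → (4, 5)
9Q: (4, 5) + (16, 5). λ = (5 - 5)/(16 - 4) ≡ 0/12 mod 19. 12⁻¹ ≡ 8 (mod 19), so λ ≡ 0.
  x = λ² - 4 - 16 = 0 - 20 ≡ 18; y = λ·(4 - 18) - 5 ≡ 14. → (18, 14)

(18, 14)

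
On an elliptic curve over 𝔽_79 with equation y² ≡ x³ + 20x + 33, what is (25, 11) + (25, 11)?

tangent at (25, 11): λ = (3·25² + 20)/(2·11) ≡ 78/22. 22⁻¹ ≡ 18 (mod 79) since 22·18 = 396 ≡ 1, so λ ≡ 78·18 ≡ 61.
  x = λ² - 25 - 25 = 3721 - 50 ≡ 37; y = λ·(25 - 37) - 11 ≡ 47. → (37, 47)

(37, 47)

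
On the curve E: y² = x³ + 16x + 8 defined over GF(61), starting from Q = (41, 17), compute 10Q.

(45, 32)

Repeated addition: build up to 10Q.
2Q: tangent at (41, 17): λ = (3·41² + 16)/(2·17) ≡ 57/34. 34⁻¹ ≡ 9 (mod 61), so λ ≡ 57·9 ≡ 25.
  x = λ² - 41 - 41 = 625 - 82 ≡ 55; y = λ·(41 - 55) - 17 ≡ 60. → (55, 60)
3Q: (55, 60) + (41, 17). λ = (17 - 60)/(41 - 55) ≡ 18/47 mod 61. 47⁻¹ ≡ 13 (mod 61), so λ ≡ 51.
  x = λ² - 55 - 41 = 2601 - 96 ≡ 4; y = λ·(55 - 4) - 60 ≡ 40. → (4, 40)
4Q: (4, 40) + (41, 17). λ = (17 - 40)/(41 - 4) ≡ 38/37 mod 61. 37⁻¹ ≡ 33 (mod 61), so λ ≡ 34.
  x = λ² - 4 - 41 = 1156 - 45 ≡ 13; y = λ·(4 - 13) - 40 ≡ 20. → (13, 20)
5Q: (13, 20) + (41, 17). λ = (17 - 20)/(41 - 13) ≡ 58/28 mod 61. 28⁻¹ ≡ 24 (mod 61), so λ ≡ 50.
  x = λ² - 13 - 41 = 2500 - 54 ≡ 6; y = λ·(13 - 6) - 20 ≡ 25. → (6, 25)
6Q: (6, 25) + (41, 17). λ = (17 - 25)/(41 - 6) ≡ 53/35 mod 61. 35⁻¹ ≡ 7 (mod 61) since 35·7 = 245 ≡ 1, so λ ≡ 5.
  x = λ² - 6 - 41 = 25 - 47 ≡ 39; y = λ·(6 - 39) - 25 ≡ 54. → (39, 54)
7Q: (39, 54) + (41, 17). λ = (17 - 54)/(41 - 39) ≡ 24/2 mod 61. 2⁻¹ ≡ 31 (mod 61), so λ ≡ 12.
  x = λ² - 39 - 41 = 144 - 80 ≡ 3; y = λ·(39 - 3) - 54 ≡ 12. → (3, 12)
8Q: (3, 12) + (41, 17). λ = (17 - 12)/(41 - 3) ≡ 5/38 mod 61. 38⁻¹ ≡ 53 (mod 61), so λ ≡ 21.
  x = λ² - 3 - 41 = 441 - 44 ≡ 31; y = λ·(3 - 31) - 12 ≡ 10. → (31, 10)
9Q: (31, 10) + (41, 17). λ = (17 - 10)/(41 - 31) ≡ 7/10 mod 61. 10⁻¹ ≡ 55 (mod 61) since 10·55 = 550 ≡ 1, so λ ≡ 19.
  x = λ² - 31 - 41 = 361 - 72 ≡ 45; y = λ·(31 - 45) - 10 ≡ 29. → (45, 29)
10Q: (45, 29) + (41, 17). λ = (17 - 29)/(41 - 45) ≡ 49/57 mod 61. 57⁻¹ ≡ 15 (mod 61), so λ ≡ 3.
  x = λ² - 45 - 41 = 9 - 86 ≡ 45; y = λ·(45 - 45) - 29 ≡ 32. → (45, 32)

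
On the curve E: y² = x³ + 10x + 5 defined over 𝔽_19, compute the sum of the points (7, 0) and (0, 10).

(9, 11)

(7, 0) + (0, 10). λ = (10 - 0)/(0 - 7) ≡ 10/12 mod 19. 12⁻¹ ≡ 8 (mod 19) since 12·8 = 96 ≡ 1, so λ ≡ 4.
  x = λ² - 7 - 0 = 16 - 7 ≡ 9; y = λ·(7 - 9) - 0 ≡ 11. → (9, 11)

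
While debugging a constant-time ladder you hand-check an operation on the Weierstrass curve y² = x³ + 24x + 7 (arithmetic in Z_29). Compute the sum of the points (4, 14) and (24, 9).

(4, 14) + (24, 9). λ = (9 - 14)/(24 - 4) ≡ 24/20 mod 29. 20⁻¹ ≡ 16 (mod 29), so λ ≡ 7.
  x = λ² - 4 - 24 = 49 - 28 ≡ 21; y = λ·(4 - 21) - 14 ≡ 12. → (21, 12)

(21, 12)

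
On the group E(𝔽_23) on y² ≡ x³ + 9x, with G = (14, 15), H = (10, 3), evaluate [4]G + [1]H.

(17, 11)

First 4G:
Repeated addition: build up to 4G.
2G: tangent at (14, 15): λ = (3·14² + 9)/(2·15) ≡ 22/7. 7⁻¹ ≡ 10 (mod 23), so λ ≡ 22·10 ≡ 13.
  x = λ² - 14 - 14 = 169 - 28 ≡ 3; y = λ·(14 - 3) - 15 ≡ 13. → (3, 13)
3G: (3, 13) + (14, 15). λ = (15 - 13)/(14 - 3) ≡ 2/11 mod 23. 11⁻¹ ≡ 21 (mod 23) since 11·21 = 231 ≡ 1, so λ ≡ 19.
  x = λ² - 3 - 14 = 361 - 17 ≡ 22; y = λ·(3 - 22) - 13 ≡ 17. → (22, 17)
4G: (22, 17) + (14, 15). λ = (15 - 17)/(14 - 22) ≡ 21/15 mod 23. 15⁻¹ ≡ 20 (mod 23), so λ ≡ 6.
  x = λ² - 22 - 14 = 36 - 36 ≡ 0; y = λ·(22 - 0) - 17 ≡ 0. → (0, 0)
4G = (0, 0).
Finally 4G + H:
(0, 0) + (10, 3). λ = (3 - 0)/(10 - 0) ≡ 3/10 mod 23. 10⁻¹ ≡ 7 (mod 23), so λ ≡ 21.
  x = λ² - 0 - 10 = 441 - 10 ≡ 17; y = λ·(0 - 17) - 0 ≡ 11. → (17, 11)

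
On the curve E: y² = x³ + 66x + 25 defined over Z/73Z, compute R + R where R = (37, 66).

tangent at (37, 66): λ = (3·37² + 66)/(2·66) ≡ 12/59. 59⁻¹ ≡ 26 (mod 73) since 59·26 = 1534 ≡ 1, so λ ≡ 12·26 ≡ 20.
  x = λ² - 37 - 37 = 400 - 74 ≡ 34; y = λ·(37 - 34) - 66 ≡ 67. → (34, 67)

(34, 67)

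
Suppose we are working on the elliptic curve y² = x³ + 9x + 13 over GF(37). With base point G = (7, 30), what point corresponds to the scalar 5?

(14, 21)

Double-and-add on 5 = (101)₂. Start with G = (7, 30) for the leading 1-bit.
double: tangent at (7, 30): λ = (3·7² + 9)/(2·30) ≡ 8/23. 23⁻¹ ≡ 29 (mod 37) since 23·29 = 667 ≡ 1, so λ ≡ 8·29 ≡ 10.
  x = λ² - 7 - 7 = 100 - 14 ≡ 12; y = λ·(7 - 12) - 30 ≡ 31. → (12, 31)
double: tangent at (12, 31): λ = (3·12² + 9)/(2·31) ≡ 34/25. 25⁻¹ ≡ 3 (mod 37), so λ ≡ 34·3 ≡ 28.
  x = λ² - 12 - 12 = 784 - 24 ≡ 20; y = λ·(12 - 20) - 31 ≡ 4. → (20, 4)
add G: (20, 4) + (7, 30). λ = (30 - 4)/(7 - 20) ≡ 26/24 mod 37. 24⁻¹ ≡ 17 (mod 37), so λ ≡ 35.
  x = λ² - 20 - 7 = 1225 - 27 ≡ 14; y = λ·(20 - 14) - 4 ≡ 21. → (14, 21)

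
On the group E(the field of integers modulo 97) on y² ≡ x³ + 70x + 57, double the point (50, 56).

tangent at (50, 56): λ = (3·50² + 70)/(2·56) ≡ 4/15. 15⁻¹ ≡ 13 (mod 97), so λ ≡ 4·13 ≡ 52.
  x = λ² - 50 - 50 = 2704 - 100 ≡ 82; y = λ·(50 - 82) - 56 ≡ 26. → (82, 26)

(82, 26)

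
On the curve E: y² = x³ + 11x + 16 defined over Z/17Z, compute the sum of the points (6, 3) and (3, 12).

(6, 3) + (3, 12). λ = (12 - 3)/(3 - 6) ≡ 9/14 mod 17. 14⁻¹ ≡ 11 (mod 17) since 14·11 = 154 ≡ 1, so λ ≡ 14.
  x = λ² - 6 - 3 = 196 - 9 ≡ 0; y = λ·(6 - 0) - 3 ≡ 13. → (0, 13)

(0, 13)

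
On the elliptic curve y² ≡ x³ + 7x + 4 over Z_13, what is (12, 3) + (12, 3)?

tangent at (12, 3): λ = (3·12² + 7)/(2·3) ≡ 10/6. 6⁻¹ ≡ 11 (mod 13), so λ ≡ 10·11 ≡ 6.
  x = λ² - 12 - 12 = 36 - 24 ≡ 12; y = λ·(12 - 12) - 3 ≡ 10. → (12, 10)

(12, 10)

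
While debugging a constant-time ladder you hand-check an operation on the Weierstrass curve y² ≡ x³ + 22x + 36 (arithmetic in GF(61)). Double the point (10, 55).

tangent at (10, 55): λ = (3·10² + 22)/(2·55) ≡ 17/49. 49⁻¹ ≡ 5 (mod 61), so λ ≡ 17·5 ≡ 24.
  x = λ² - 10 - 10 = 576 - 20 ≡ 7; y = λ·(10 - 7) - 55 ≡ 17. → (7, 17)

(7, 17)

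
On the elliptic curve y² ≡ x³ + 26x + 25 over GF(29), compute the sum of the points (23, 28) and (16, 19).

(23, 28) + (16, 19). λ = (19 - 28)/(16 - 23) ≡ 20/22 mod 29. 22⁻¹ ≡ 4 (mod 29), so λ ≡ 22.
  x = λ² - 23 - 16 = 484 - 39 ≡ 10; y = λ·(23 - 10) - 28 ≡ 26. → (10, 26)

(10, 26)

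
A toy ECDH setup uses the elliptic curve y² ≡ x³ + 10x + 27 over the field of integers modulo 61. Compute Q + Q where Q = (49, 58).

(15, 40)

tangent at (49, 58): λ = (3·49² + 10)/(2·58) ≡ 15/55. 55⁻¹ ≡ 10 (mod 61), so λ ≡ 15·10 ≡ 28.
  x = λ² - 49 - 49 = 784 - 98 ≡ 15; y = λ·(49 - 15) - 58 ≡ 40. → (15, 40)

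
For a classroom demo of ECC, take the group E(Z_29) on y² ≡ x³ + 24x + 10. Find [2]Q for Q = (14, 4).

(17, 13)

tangent at (14, 4): λ = (3·14² + 24)/(2·4) ≡ 3/8. 8⁻¹ ≡ 11 (mod 29), so λ ≡ 3·11 ≡ 4.
  x = λ² - 14 - 14 = 16 - 28 ≡ 17; y = λ·(14 - 17) - 4 ≡ 13. → (17, 13)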